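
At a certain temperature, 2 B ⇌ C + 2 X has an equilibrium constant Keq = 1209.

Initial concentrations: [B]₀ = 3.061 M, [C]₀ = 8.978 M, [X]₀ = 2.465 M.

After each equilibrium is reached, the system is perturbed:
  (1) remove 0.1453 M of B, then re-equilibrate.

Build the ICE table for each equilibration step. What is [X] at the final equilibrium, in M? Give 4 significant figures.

[X]_eq = 4.928 M

Q₀ = 5.822 vs Keq = 1209 ⇒ Q<K, forward
Step 1:
                    B           C           X
  I             3.061       8.978       2.465
  C            -2.595       1.297       2.595
  E            0.4664       10.28        5.06
  solve Keq expr → x = 1.297; check Q = 1209
Then remove 0.1453 M of B.
Step 2:
                    B           C           X
  I            0.3211       10.28        5.06
  C            0.1317    -0.06585     -0.1317
  E            0.4528       10.21       4.928
  solve Keq expr → x = -0.06585; check Q = 1209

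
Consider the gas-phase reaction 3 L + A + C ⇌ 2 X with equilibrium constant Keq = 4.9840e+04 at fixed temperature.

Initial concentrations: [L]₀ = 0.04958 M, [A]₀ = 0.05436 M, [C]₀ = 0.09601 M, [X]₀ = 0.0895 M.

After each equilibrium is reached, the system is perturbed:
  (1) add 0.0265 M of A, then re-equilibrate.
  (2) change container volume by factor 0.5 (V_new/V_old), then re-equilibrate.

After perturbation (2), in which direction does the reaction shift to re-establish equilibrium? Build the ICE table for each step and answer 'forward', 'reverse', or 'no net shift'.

Q₀ = 1.2593e+04 vs Keq = 4.9840e+04 ⇒ Q<K, forward
Step 1:
                  L         A         C         X
  I         0.04958   0.05436   0.09601    0.0895
  C        -0.01439 -0.004796 -0.004796  0.009593
  E         0.03519   0.04956   0.09121   0.09909
  solve Keq expr → x = 0.004796; check Q = 4.9840e+04
Then add 0.0265 M of A.
Step 2:
                  L         A         C         X
  I         0.03519   0.07606   0.09121   0.09909
  C       -0.003836 -0.001279 -0.001279  0.002558
  E         0.03135   0.07478   0.08993    0.1017
  solve Keq expr → x = 0.001279; check Q = 4.9840e+04
Then change container volume by factor 0.5 (V_new/V_old).
Step 3:
                  L         A         C         X
  I         0.06271    0.1496    0.1799    0.2033
  C        -0.02812 -0.009373 -0.009373   0.01875
  E         0.03459    0.1402    0.1705     0.222
  solve Keq expr → x = 0.009373; check Q = 4.9840e+04

Direction: forward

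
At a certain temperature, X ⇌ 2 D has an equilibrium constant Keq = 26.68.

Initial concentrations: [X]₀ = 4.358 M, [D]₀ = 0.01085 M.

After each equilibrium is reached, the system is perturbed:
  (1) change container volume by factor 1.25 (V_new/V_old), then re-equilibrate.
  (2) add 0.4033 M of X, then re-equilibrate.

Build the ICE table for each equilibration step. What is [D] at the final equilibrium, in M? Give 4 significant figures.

[D]_eq = 5.511 M

Q₀ = 2.7013e-05 vs Keq = 26.68 ⇒ Q<K, forward
Step 1:
                  X         D
  init        4.358   0.01085
  Δ          -3.002     6.004
  eq          1.356     6.015
  solve Keq expr → x = 3.002; check Q = 26.68
Then change container volume by factor 1.25 (V_new/V_old).
Step 2:
                  X         D
  init        1.085     4.812
  Δ         -0.1247    0.2494
  eq         0.9601     5.061
  solve Keq expr → x = 0.1247; check Q = 26.68
Then add 0.4033 M of X.
Step 3:
                  X         D
  init        1.363     5.061
  Δ          -0.225      0.45
  eq          1.138     5.511
  solve Keq expr → x = 0.225; check Q = 26.68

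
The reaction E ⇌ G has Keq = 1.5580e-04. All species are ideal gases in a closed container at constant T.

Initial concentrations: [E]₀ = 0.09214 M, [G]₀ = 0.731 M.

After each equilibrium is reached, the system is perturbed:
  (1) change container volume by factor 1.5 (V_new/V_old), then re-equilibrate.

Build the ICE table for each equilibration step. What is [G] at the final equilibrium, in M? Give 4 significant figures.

Q₀ = 7.934 vs Keq = 1.5580e-04 ⇒ Q>K, reverse
Step 1:
                    E           G
  Initial     0.09214       0.731
  Change       0.7309     -0.7309
  Equil         0.823  1.2823e-04
  solve Keq expr → x = -0.7309; check Q = 1.5580e-04
Then change container volume by factor 1.5 (V_new/V_old).
Step 2:
                    E           G
  Initial      0.5487  8.5483e-05
  Change            0           0
  Equil        0.5487  8.5483e-05
  solve Keq expr → x = 0; check Q = 1.5580e-04

[G]_eq = 8.5483e-05 M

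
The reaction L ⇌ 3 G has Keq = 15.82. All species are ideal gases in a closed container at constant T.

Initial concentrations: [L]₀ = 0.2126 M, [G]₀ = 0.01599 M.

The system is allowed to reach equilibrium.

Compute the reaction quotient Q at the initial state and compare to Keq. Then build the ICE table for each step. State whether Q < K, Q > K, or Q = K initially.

Q₀ = 1.9230e-05; Q < K (proceeds forward)

Q₀ = 1.9230e-05 vs Keq = 15.82 ⇒ Q<K, forward
Step 1:
                    L           G
  I            0.2126     0.01599
  C           -0.1982      0.5946
  E           0.01439      0.6106
  solve Keq expr → x = 0.1982; check Q = 15.82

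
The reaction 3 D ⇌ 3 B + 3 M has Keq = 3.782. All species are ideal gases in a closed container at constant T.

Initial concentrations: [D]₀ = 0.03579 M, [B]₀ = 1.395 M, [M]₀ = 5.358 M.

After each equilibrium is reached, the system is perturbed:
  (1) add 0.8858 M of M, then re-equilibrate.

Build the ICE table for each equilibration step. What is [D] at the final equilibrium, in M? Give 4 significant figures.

[D]_eq = 1.1 M

Q₀ = 9.1085e+06 vs Keq = 3.782 ⇒ Q>K, reverse
Step 1:
                    D           B           M
  init        0.03579       1.395       5.358
  Δ             1.017      -1.017      -1.017
  eq            1.053      0.3779       4.341
  solve Keq expr → x = -0.339; check Q = 3.782
Then add 0.8858 M of M.
Step 2:
                    D           B           M
  init          1.053      0.3779       5.227
  Δ           0.04704    -0.04704    -0.04704
  eq              1.1      0.3309        5.18
  solve Keq expr → x = -0.01568; check Q = 3.782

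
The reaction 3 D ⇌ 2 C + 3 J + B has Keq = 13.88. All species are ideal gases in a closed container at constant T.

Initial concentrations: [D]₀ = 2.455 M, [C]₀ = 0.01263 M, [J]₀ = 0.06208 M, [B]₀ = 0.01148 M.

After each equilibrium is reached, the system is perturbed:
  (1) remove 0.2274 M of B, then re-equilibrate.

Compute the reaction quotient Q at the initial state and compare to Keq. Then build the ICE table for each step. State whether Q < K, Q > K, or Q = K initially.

Q₀ = 2.9611e-11 vs Keq = 13.88 ⇒ Q<K, forward
Step 1:
                    D           C           J           B
  init          2.455     0.01263     0.06208     0.01148
  Δ            -1.748       1.166       1.748      0.5828
  eq           0.7066       1.178       1.811      0.5943
  solve Keq expr → x = 0.5828; check Q = 13.88
Then remove 0.2274 M of B.
Step 2:
                    D           C           J           B
  init         0.7066       1.178       1.811      0.3669
  Δ          -0.05981     0.03987     0.05981     0.01994
  eq           0.6468       1.218        1.87      0.3868
  solve Keq expr → x = 0.01994; check Q = 13.88

Q₀ = 2.9611e-11; Q < K (proceeds forward)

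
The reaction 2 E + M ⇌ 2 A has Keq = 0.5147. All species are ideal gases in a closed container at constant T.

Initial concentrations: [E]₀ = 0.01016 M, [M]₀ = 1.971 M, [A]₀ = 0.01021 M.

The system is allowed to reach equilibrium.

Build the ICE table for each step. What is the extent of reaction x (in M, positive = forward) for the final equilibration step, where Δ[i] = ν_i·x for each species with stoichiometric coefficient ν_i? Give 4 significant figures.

x = 5.7909e-06 M

Q₀ = 0.5124 vs Keq = 0.5147 ⇒ Q<K, forward
Step 1:
                  E         M         A
  Initial   0.01016     1.971   0.01021
  Change  -1.1582e-05 -5.7909e-06 1.1582e-05
  Equil     0.01015     1.971   0.01022
  solve Keq expr → x = 5.7909e-06; check Q = 0.5147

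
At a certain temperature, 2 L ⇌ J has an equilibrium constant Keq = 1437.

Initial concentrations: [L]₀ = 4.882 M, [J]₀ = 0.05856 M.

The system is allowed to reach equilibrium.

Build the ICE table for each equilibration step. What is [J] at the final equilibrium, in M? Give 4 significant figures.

[J]_eq = 2.479 M

Q₀ = 0.002457 vs Keq = 1437 ⇒ Q<K, forward
Step 1:
                    L           J
  Initial       4.882     0.05856
  Change        -4.84        2.42
  Equil       0.04153       2.479
  solve Keq expr → x = 2.42; check Q = 1437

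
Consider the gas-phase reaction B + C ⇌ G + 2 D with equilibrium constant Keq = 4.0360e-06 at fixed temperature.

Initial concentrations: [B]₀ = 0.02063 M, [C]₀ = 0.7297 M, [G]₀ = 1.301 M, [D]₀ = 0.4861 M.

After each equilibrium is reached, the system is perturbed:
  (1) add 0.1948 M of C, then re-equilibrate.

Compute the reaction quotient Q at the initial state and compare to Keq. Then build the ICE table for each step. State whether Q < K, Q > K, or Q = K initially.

Q₀ = 20.42; Q > K (proceeds reverse)

Q₀ = 20.42 vs Keq = 4.0360e-06 ⇒ Q>K, reverse
Step 1:
                  B         C         G         D
  Initial   0.02063    0.7297     1.301    0.4861
  Change     0.2426    0.2426   -0.2426   -0.4851
  Equil      0.2632    0.9723     1.058 9.8779e-04
  solve Keq expr → x = -0.2426; check Q = 4.0360e-06
Then add 0.1948 M of C.
Step 2:
                  B         C         G         D
  Initial    0.2632     1.167     1.058 9.8779e-04
  Change  -4.7149e-05 -4.7149e-05 4.7149e-05 9.4298e-05
  Equil      0.2631     1.167     1.058  0.001082
  solve Keq expr → x = 4.7149e-05; check Q = 4.0360e-06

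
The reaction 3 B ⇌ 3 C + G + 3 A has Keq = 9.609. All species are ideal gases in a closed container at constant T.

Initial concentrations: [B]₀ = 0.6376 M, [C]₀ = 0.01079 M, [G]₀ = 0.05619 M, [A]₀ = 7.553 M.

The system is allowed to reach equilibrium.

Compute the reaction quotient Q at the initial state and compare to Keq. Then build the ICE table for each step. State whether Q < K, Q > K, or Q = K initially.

Q₀ = 1.1734e-04 vs Keq = 9.609 ⇒ Q<K, forward
Step 1:
                    B           C           G           A
  Initial      0.6376     0.01079     0.05619       7.553
  Change      -0.2171      0.2171     0.07238      0.2171
  Equil        0.4205      0.2279      0.1286        7.77
  solve Keq expr → x = 0.07238; check Q = 9.609

Q₀ = 1.1734e-04; Q < K (proceeds forward)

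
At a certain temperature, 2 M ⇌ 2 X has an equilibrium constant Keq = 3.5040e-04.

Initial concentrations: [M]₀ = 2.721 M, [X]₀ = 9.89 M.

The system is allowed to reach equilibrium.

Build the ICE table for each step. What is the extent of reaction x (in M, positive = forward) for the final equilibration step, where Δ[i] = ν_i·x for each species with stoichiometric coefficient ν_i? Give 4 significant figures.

x = -4.829 M

Q₀ = 13.21 vs Keq = 3.5040e-04 ⇒ Q>K, reverse
Step 1:
                    M           X
  init          2.721        9.89
  Δ             9.658      -9.658
  eq            12.38      0.2317
  solve Keq expr → x = -4.829; check Q = 3.5040e-04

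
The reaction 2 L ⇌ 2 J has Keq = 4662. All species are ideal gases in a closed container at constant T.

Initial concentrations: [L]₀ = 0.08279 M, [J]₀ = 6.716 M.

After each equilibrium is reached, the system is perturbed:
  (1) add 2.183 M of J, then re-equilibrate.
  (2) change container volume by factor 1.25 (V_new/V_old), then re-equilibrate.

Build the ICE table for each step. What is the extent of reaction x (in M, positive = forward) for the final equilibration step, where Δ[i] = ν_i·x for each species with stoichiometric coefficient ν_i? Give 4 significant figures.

x = 0 M

Q₀ = 6581 vs Keq = 4662 ⇒ Q>K, reverse
Step 1:
                  L         J
  Initial   0.08279     6.716
  Change    0.01535  -0.01535
  Equil     0.09814     6.701
  solve Keq expr → x = -0.007673; check Q = 4662
Then add 2.183 M of J.
Step 2:
                  L         J
  Initial   0.09814     8.884
  Change    0.03151  -0.03151
  Equil      0.1296     8.852
  solve Keq expr → x = -0.01576; check Q = 4662
Then change container volume by factor 1.25 (V_new/V_old).
Step 3:
                  L         J
  Initial    0.1037     7.082
  Change          0         0
  Equil      0.1037     7.082
  solve Keq expr → x = 0; check Q = 4662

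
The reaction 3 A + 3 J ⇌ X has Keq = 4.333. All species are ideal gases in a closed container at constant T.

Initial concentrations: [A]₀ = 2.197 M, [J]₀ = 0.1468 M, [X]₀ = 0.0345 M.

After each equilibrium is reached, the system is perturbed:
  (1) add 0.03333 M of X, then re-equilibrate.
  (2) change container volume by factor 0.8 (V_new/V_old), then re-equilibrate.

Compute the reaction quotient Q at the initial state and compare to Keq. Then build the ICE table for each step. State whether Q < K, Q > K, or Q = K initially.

Q₀ = 1.028; Q < K (proceeds forward)

Q₀ = 1.028 vs Keq = 4.333 ⇒ Q<K, forward
Step 1:
                   A          J          X
  init         2.197     0.1468     0.0345
  Δ         -0.04278   -0.04278    0.01426
  eq           2.154      0.104    0.04876
  solve Keq expr → x = 0.01426; check Q = 4.333
Then add 0.03333 M of X.
Step 2:
                   A          J          X
  init         2.154      0.104    0.08209
  Δ          0.01608    0.01608  -0.005359
  eq            2.17     0.1201    0.07673
  solve Keq expr → x = -0.005359; check Q = 4.333
Then change container volume by factor 0.8 (V_new/V_old).
Step 3:
                   A          J          X
  init         2.713     0.1501    0.09591
  Δ         -0.04036   -0.04036    0.01345
  eq           2.673     0.1098     0.1094
  solve Keq expr → x = 0.01345; check Q = 4.333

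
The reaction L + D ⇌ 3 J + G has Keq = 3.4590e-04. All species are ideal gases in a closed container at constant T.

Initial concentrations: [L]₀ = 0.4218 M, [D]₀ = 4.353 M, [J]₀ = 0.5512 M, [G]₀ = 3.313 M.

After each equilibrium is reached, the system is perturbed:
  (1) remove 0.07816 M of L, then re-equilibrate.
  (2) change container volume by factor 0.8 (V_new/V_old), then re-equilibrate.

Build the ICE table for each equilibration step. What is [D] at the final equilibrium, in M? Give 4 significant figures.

Q₀ = 0.3022 vs Keq = 3.4590e-04 ⇒ Q>K, reverse
Step 1:
                  L         D         J         G
  init       0.4218     4.353    0.5512     3.313
  Δ          0.1617    0.1617   -0.4851   -0.1617
  eq         0.5835     4.515   0.06613     3.151
  solve Keq expr → x = -0.1617; check Q = 3.4590e-04
Then remove 0.07816 M of L.
Step 2:
                  L         D         J         G
  init       0.5053     4.515   0.06613     3.151
  Δ        0.001014  0.001014 -0.003042 -0.001014
  eq         0.5063     4.516   0.06308      3.15
  solve Keq expr → x = -0.001014; check Q = 3.4590e-04
Then change container volume by factor 0.8 (V_new/V_old).
Step 3:
                  L         D         J         G
  init       0.6329     5.645   0.07886     3.938
  Δ        0.003579  0.003579  -0.01074 -0.003579
  eq         0.6365     5.648   0.06812     3.934
  solve Keq expr → x = -0.003579; check Q = 3.4590e-04

[D]_eq = 5.648 M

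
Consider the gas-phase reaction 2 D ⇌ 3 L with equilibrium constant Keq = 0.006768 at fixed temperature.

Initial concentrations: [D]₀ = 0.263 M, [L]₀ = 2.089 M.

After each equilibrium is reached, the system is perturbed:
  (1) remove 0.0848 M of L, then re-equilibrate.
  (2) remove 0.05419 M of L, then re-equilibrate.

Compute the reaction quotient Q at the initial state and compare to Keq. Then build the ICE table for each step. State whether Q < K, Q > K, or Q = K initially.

Q₀ = 131.8 vs Keq = 0.006768 ⇒ Q>K, reverse
Step 1:
                    D           L
  init          0.263       2.089
  Δ             1.228      -1.842
  eq            1.491      0.2469
  solve Keq expr → x = -0.614; check Q = 0.006768
Then remove 0.0848 M of L.
Step 2:
                    D           L
  init          1.491      0.1621
  Δ          -0.05264     0.07896
  eq            1.438       0.241
  solve Keq expr → x = 0.02632; check Q = 0.006768
Then remove 0.05419 M of L.
Step 3:
                    D           L
  init          1.438      0.1868
  Δ          -0.03361     0.05042
  eq            1.405      0.2373
  solve Keq expr → x = 0.01681; check Q = 0.006768

Q₀ = 131.8; Q > K (proceeds reverse)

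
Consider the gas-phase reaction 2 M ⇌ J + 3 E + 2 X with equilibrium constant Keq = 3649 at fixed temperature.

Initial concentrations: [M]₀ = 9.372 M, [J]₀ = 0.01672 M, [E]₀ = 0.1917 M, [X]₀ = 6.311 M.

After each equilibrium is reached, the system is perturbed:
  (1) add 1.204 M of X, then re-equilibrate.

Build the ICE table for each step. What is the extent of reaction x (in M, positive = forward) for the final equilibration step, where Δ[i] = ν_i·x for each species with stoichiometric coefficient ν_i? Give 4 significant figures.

Q₀ = 5.3411e-05 vs Keq = 3649 ⇒ Q<K, forward
Step 1:
                   M          J          E          X
  I            9.372    0.01672     0.1917      6.311
  C           -4.484      2.242      6.727      4.484
  E            4.888      2.259      6.918       10.8
  solve Keq expr → x = 2.242; check Q = 3649
Then add 1.204 M of X.
Step 2:
                   M          J          E          X
  I            4.888      2.259      6.918         12
  C           0.1452   -0.07258    -0.2177    -0.1452
  E            5.033      2.186      6.701      11.85
  solve Keq expr → x = -0.07258; check Q = 3649

x = -0.07258 M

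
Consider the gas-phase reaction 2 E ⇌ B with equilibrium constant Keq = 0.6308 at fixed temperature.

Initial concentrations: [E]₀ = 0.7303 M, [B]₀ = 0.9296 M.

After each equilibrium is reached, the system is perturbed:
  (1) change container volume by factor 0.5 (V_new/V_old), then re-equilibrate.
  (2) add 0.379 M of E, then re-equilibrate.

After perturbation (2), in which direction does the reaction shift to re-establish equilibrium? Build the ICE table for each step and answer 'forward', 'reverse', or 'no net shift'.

Q₀ = 1.743 vs Keq = 0.6308 ⇒ Q>K, reverse
Step 1:
                  E         B
  init       0.7303    0.9296
  Δ          0.3599   -0.1799
  eq           1.09    0.7497
  solve Keq expr → x = -0.1799; check Q = 0.6308
Then change container volume by factor 0.5 (V_new/V_old).
Step 2:
                  E         B
  init         2.18     1.499
  Δ         -0.5121    0.2561
  eq          1.668     1.755
  solve Keq expr → x = 0.2561; check Q = 0.6308
Then add 0.379 M of E.
Step 3:
                  E         B
  init        2.047     1.755
  Δ         -0.3075    0.1537
  eq           1.74     1.909
  solve Keq expr → x = 0.1537; check Q = 0.6308

Direction: forward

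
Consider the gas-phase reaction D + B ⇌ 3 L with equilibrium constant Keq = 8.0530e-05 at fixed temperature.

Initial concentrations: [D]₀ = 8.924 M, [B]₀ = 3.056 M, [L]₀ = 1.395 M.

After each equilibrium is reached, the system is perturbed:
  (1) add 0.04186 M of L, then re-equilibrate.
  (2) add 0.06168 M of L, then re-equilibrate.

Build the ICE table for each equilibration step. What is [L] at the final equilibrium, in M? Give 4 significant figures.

Q₀ = 0.09954 vs Keq = 8.0530e-05 ⇒ Q>K, reverse
Step 1:
                  D         B         L
  init        8.924     3.056     1.395
  Δ          0.4191    0.4191    -1.257
  eq          9.343     3.475    0.1378
  solve Keq expr → x = -0.4191; check Q = 8.0530e-05
Then add 0.04186 M of L.
Step 2:
                  D         B         L
  init        9.343     3.475    0.1796
  Δ         0.01387   0.01387  -0.04161
  eq          9.357     3.489     0.138
  solve Keq expr → x = -0.01387; check Q = 8.0530e-05
Then add 0.06168 M of L.
Step 3:
                  D         B         L
  init        9.357     3.489    0.1997
  Δ         0.02044   0.02044  -0.06131
  eq          9.377     3.509    0.1384
  solve Keq expr → x = -0.02044; check Q = 8.0530e-05

[L]_eq = 0.1384 M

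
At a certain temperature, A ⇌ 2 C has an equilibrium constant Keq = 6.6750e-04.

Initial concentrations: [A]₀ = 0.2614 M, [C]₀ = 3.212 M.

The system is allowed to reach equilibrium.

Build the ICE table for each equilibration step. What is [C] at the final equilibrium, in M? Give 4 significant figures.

[C]_eq = 0.03514 M

Q₀ = 39.47 vs Keq = 6.6750e-04 ⇒ Q>K, reverse
Step 1:
                   A          C
  I           0.2614      3.212
  C            1.588     -3.177
  E             1.85    0.03514
  solve Keq expr → x = -1.588; check Q = 6.6750e-04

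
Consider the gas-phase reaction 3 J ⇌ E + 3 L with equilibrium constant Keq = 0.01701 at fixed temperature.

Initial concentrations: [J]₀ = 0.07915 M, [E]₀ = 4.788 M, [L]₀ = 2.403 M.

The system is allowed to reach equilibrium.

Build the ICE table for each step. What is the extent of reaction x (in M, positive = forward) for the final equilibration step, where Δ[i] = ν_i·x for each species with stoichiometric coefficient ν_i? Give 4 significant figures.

x = -0.6865 M

Q₀ = 1.3399e+05 vs Keq = 0.01701 ⇒ Q>K, reverse
Step 1:
                    J           E           L
  I           0.07915       4.788       2.403
  C             2.059     -0.6865      -2.059
  E             2.139       4.102      0.3436
  solve Keq expr → x = -0.6865; check Q = 0.01701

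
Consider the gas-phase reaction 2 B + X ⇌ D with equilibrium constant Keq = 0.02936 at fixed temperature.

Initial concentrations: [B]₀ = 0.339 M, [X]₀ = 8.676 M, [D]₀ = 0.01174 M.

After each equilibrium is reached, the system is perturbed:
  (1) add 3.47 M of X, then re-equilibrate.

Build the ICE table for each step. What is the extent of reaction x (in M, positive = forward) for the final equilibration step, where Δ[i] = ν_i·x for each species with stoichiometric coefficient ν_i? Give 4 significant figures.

x = 0.006927 M

Q₀ = 0.01177 vs Keq = 0.02936 ⇒ Q<K, forward
Step 1:
                   B          X          D
  I            0.339      8.676    0.01174
  C         -0.02627   -0.01313    0.01313
  E           0.3127      8.663    0.02487
  solve Keq expr → x = 0.01313; check Q = 0.02936
Then add 3.47 M of X.
Step 2:
                   B          X          D
  I           0.3127      12.13    0.02487
  C         -0.01385  -0.006927   0.006927
  E           0.2989      12.13     0.0318
  solve Keq expr → x = 0.006927; check Q = 0.02936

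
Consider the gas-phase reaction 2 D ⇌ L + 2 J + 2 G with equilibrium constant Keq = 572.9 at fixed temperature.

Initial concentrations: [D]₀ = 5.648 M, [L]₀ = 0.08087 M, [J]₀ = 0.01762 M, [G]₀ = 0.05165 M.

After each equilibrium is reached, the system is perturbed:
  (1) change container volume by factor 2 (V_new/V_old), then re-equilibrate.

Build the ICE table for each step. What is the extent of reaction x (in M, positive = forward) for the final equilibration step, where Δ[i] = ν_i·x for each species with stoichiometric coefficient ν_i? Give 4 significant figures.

x = 0.1579 M

Q₀ = 2.0997e-09 vs Keq = 572.9 ⇒ Q<K, forward
Step 1:
                   D          L          J          G
  Initial      5.648    0.08087    0.01762    0.05165
  Change      -4.404      2.202      4.404      4.404
  Equil        1.244      2.283      4.422      4.456
  solve Keq expr → x = 2.202; check Q = 572.9
Then change container volume by factor 2 (V_new/V_old).
Step 2:
                   D          L          J          G
  Initial     0.6219      1.141      2.211      2.228
  Change     -0.3158     0.1579     0.3158     0.3158
  Equil       0.3061      1.299      2.527      2.544
  solve Keq expr → x = 0.1579; check Q = 572.9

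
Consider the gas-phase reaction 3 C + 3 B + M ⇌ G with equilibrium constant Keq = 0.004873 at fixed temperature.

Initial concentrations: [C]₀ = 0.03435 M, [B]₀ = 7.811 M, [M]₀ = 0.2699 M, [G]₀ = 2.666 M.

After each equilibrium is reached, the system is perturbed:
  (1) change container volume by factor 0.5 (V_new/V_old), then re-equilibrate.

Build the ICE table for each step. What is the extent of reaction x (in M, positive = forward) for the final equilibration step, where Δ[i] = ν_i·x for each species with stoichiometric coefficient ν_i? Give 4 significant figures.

x = 0.4676 M

Q₀ = 511.4 vs Keq = 0.004873 ⇒ Q>K, reverse
Step 1:
                   C          B          M          G
  init       0.03435      7.811     0.2699      2.666
  Δ            1.012      1.012     0.3373    -0.3373
  eq           1.046      8.823     0.6072      2.329
  solve Keq expr → x = -0.3373; check Q = 0.004873
Then change container volume by factor 0.5 (V_new/V_old).
Step 2:
                   C          B          M          G
  init         2.093      17.65      1.214      4.657
  Δ           -1.403     -1.403    -0.4676     0.4676
  eq            0.69      16.24     0.7469      5.125
  solve Keq expr → x = 0.4676; check Q = 0.004873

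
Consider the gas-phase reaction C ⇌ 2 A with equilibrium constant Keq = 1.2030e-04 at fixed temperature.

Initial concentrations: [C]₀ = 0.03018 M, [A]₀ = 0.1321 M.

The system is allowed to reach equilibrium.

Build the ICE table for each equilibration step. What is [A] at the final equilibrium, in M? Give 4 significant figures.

Q₀ = 0.5782 vs Keq = 1.2030e-04 ⇒ Q>K, reverse
Step 1:
                   C          A
  I          0.03018     0.1321
  C          0.06436    -0.1287
  E          0.09454   0.003372
  solve Keq expr → x = -0.06436; check Q = 1.2030e-04

[A]_eq = 0.003372 M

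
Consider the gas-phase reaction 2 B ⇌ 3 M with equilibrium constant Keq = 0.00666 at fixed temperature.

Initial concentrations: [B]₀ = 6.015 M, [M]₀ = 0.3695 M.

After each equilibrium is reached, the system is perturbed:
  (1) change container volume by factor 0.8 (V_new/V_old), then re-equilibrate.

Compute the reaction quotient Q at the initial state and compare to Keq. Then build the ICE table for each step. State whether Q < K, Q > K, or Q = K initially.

Q₀ = 0.001394; Q < K (proceeds forward)

Q₀ = 0.001394 vs Keq = 0.00666 ⇒ Q<K, forward
Step 1:
                    B           M
  Initial       6.015      0.3695
  Change      -0.1611      0.2416
  Equil         5.854      0.6111
  solve Keq expr → x = 0.08054; check Q = 0.00666
Then change container volume by factor 0.8 (V_new/V_old).
Step 2:
                    B           M
  Initial       7.317      0.7639
  Change        0.035     -0.0525
  Equil         7.352      0.7114
  solve Keq expr → x = -0.0175; check Q = 0.00666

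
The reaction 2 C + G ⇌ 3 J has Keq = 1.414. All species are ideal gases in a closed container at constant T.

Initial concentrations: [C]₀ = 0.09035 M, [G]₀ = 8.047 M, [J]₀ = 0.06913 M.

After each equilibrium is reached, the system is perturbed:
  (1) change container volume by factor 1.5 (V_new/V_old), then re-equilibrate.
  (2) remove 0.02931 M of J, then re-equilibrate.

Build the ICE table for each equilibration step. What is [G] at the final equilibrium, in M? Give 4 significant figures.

[G]_eq = 5.34 M

Q₀ = 0.005029 vs Keq = 1.414 ⇒ Q<K, forward
Step 1:
                  C         G         J
  init      0.09035     8.047   0.06913
  Δ        -0.06903  -0.03452    0.1035
  eq        0.02132     8.012    0.1727
  solve Keq expr → x = 0.03452; check Q = 1.414
Then change container volume by factor 1.5 (V_new/V_old).
Step 2:
                  C         G         J
  init      0.01421     5.342    0.1151
  Δ               0         0         0
  eq        0.01421     5.342    0.1151
  solve Keq expr → x = 0; check Q = 1.414
Then remove 0.02931 M of J.
Step 3:
                  C         G         J
  init      0.01421     5.342   0.08581
  Δ       -0.004071 -0.002035  0.006106
  eq        0.01014      5.34   0.09191
  solve Keq expr → x = 0.002035; check Q = 1.414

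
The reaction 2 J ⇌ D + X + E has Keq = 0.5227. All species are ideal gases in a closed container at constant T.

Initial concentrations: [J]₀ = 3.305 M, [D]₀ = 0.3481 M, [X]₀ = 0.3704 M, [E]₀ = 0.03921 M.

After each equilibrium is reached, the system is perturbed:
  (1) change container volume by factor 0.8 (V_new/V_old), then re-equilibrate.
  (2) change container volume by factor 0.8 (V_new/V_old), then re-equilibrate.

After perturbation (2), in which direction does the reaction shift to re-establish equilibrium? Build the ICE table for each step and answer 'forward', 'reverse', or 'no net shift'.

Q₀ = 4.6284e-04 vs Keq = 0.5227 ⇒ Q<K, forward
Step 1:
                   J          D          X          E
  init         3.305     0.3481     0.3704    0.03921
  Δ           -1.713     0.8566     0.8566     0.8566
  eq           1.592      1.205      1.227     0.8958
  solve Keq expr → x = 0.8566; check Q = 0.5227
Then change container volume by factor 0.8 (V_new/V_old).
Step 2:
                   J          D          X          E
  init          1.99      1.506      1.534       1.12
  Δ           0.1059   -0.05297   -0.05297   -0.05297
  eq           2.096      1.453      1.481      1.067
  solve Keq expr → x = -0.05297; check Q = 0.5227
Then change container volume by factor 0.8 (V_new/V_old).
Step 3:
                   J          D          X          E
  init         2.619      1.816      1.851      1.334
  Δ           0.1324   -0.06622   -0.06622   -0.06622
  eq           2.752       1.75      1.785      1.267
  solve Keq expr → x = -0.06622; check Q = 0.5227

Direction: reverse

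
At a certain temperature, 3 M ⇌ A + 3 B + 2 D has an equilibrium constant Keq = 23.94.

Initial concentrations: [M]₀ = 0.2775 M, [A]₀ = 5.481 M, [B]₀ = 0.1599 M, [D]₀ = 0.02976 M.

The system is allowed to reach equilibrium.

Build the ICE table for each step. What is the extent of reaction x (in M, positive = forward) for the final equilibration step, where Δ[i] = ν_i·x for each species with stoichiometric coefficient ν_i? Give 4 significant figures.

Q₀ = 9.2871e-04 vs Keq = 23.94 ⇒ Q<K, forward
Step 1:
                   M          A          B          D
  I           0.2775      5.481     0.1599    0.02976
  C          -0.2084    0.06947     0.2084     0.1389
  E          0.06908       5.55     0.3683     0.1687
  solve Keq expr → x = 0.06947; check Q = 23.94

x = 0.06947 M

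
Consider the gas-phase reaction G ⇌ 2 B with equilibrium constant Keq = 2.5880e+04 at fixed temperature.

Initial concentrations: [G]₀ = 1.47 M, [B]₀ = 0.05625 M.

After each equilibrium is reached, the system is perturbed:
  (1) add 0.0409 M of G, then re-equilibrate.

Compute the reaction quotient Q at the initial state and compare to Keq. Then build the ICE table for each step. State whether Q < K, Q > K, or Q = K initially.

Q₀ = 0.002152 vs Keq = 2.5880e+04 ⇒ Q<K, forward
Step 1:
                  G         B
  I            1.47   0.05625
  C           -1.47     2.939
  E       3.4673e-04     2.996
  solve Keq expr → x = 1.47; check Q = 2.5880e+04
Then add 0.0409 M of G.
Step 2:
                  G         B
  I         0.04125     2.996
  C        -0.04088   0.08176
  E       3.6592e-04     3.077
  solve Keq expr → x = 0.04088; check Q = 2.5880e+04

Q₀ = 0.002152; Q < K (proceeds forward)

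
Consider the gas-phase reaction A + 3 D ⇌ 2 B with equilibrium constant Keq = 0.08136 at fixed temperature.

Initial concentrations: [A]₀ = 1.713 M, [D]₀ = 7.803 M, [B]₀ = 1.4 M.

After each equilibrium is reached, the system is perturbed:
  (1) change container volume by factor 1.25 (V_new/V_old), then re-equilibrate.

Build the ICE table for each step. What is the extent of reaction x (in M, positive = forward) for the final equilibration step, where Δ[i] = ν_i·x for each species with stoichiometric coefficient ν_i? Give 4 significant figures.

Q₀ = 0.002408 vs Keq = 0.08136 ⇒ Q<K, forward
Step 1:
                   A          D          B
  Initial      1.713      7.803        1.4
  Change     -0.8638     -2.591      1.728
  Equil       0.8492      5.212      3.128
  solve Keq expr → x = 0.8638; check Q = 0.08136
Then change container volume by factor 1.25 (V_new/V_old).
Step 2:
                   A          D          B
  Initial     0.6794      4.169      2.502
  Change      0.0869     0.2607    -0.1738
  Equil       0.7663       4.43      2.328
  solve Keq expr → x = -0.0869; check Q = 0.08136

x = -0.0869 M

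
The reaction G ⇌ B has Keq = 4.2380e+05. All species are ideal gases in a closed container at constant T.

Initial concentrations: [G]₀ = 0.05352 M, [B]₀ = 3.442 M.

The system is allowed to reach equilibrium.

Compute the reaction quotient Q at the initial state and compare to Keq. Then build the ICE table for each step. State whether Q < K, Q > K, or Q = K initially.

Q₀ = 64.31 vs Keq = 4.2380e+05 ⇒ Q<K, forward
Step 1:
                   G          B
  Initial    0.05352      3.442
  Change    -0.05351    0.05351
  Equil   8.2480e-06      3.496
  solve Keq expr → x = 0.05351; check Q = 4.2380e+05

Q₀ = 64.31; Q < K (proceeds forward)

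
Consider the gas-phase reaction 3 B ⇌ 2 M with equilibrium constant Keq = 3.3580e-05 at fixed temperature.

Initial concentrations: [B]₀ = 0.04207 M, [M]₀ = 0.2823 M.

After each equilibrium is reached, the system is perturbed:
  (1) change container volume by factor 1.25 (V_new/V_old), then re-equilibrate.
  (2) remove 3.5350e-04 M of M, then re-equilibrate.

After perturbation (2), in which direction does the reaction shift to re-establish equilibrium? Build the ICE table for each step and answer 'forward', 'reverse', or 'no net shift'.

Q₀ = 1070 vs Keq = 3.3580e-05 ⇒ Q>K, reverse
Step 1:
                   B          M
  I          0.04207     0.2823
  C           0.4207    -0.2805
  E           0.4628   0.001824
  solve Keq expr → x = -0.1402; check Q = 3.3580e-05
Then change container volume by factor 1.25 (V_new/V_old).
Step 2:
                   B          M
  I           0.3702   0.001459
  C       2.2930e-04 -1.5287e-04
  E           0.3705   0.001307
  solve Keq expr → x = -7.6434e-05; check Q = 3.3580e-05
Then remove 3.5350e-04 M of M.
Step 3:
                   B          M
  I           0.3705 9.5311e-04
  C       -5.2608e-04 3.5072e-04
  E           0.3699   0.001304
  solve Keq expr → x = 1.7536e-04; check Q = 3.3580e-05

Direction: forward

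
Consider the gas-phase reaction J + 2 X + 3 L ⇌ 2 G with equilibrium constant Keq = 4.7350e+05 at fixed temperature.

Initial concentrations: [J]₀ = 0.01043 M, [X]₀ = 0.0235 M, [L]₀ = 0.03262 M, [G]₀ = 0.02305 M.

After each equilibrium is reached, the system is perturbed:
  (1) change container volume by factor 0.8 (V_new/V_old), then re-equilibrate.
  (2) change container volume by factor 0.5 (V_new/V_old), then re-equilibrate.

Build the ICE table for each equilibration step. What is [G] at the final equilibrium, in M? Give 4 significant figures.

[G]_eq = 0.07019 M

Q₀ = 2.6575e+06 vs Keq = 4.7350e+05 ⇒ Q>K, reverse
Step 1:
                   J          X          L          G
  init       0.01043     0.0235    0.03262    0.02305
  Δ         0.002522   0.005043   0.007565  -0.005043
  eq         0.01295    0.02854    0.04019    0.01801
  solve Keq expr → x = -0.002522; check Q = 4.7350e+05
Then change container volume by factor 0.8 (V_new/V_old).
Step 2:
                   J          X          L          G
  init       0.01619    0.03568    0.05023    0.02251
  Δ        -0.001661  -0.003322  -0.004984   0.003322
  eq         0.01453    0.03236    0.04525    0.02583
  solve Keq expr → x = 0.001661; check Q = 4.7350e+05
Then change container volume by factor 0.5 (V_new/V_old).
Step 3:
                   J          X          L          G
  init       0.02906    0.06471     0.0905    0.05166
  Δ        -0.009265   -0.01853    -0.0278    0.01853
  eq         0.01979    0.04618     0.0627    0.07019
  solve Keq expr → x = 0.009265; check Q = 4.7350e+05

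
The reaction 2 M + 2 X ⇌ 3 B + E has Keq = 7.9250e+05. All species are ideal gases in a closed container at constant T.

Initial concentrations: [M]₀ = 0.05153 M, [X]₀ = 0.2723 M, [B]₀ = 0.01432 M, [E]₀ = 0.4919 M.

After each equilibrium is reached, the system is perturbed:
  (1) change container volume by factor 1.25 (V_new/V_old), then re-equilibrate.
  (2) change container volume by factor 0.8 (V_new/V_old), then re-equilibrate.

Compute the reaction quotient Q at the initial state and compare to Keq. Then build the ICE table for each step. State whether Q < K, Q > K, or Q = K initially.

Q₀ = 0.007337 vs Keq = 7.9250e+05 ⇒ Q<K, forward
Step 1:
                  M         X         B         E
  Initial   0.05153    0.2723   0.01432    0.4919
  Change   -0.05143  -0.05143   0.07714   0.02571
  Equil   1.0121e-04    0.2209   0.09146    0.5176
  solve Keq expr → x = 0.02571; check Q = 7.9250e+05
Then change container volume by factor 1.25 (V_new/V_old).
Step 2:
                  M         X         B         E
  Initial 8.0970e-05    0.1767   0.07317    0.4141
  Change          0         0         0         0
  Equil   8.0970e-05    0.1767   0.07317    0.4141
  solve Keq expr → x = 0; check Q = 7.9250e+05
Then change container volume by factor 0.8 (V_new/V_old).
Step 3:
                  M         X         B         E
  Initial 1.0121e-04    0.2209   0.09146    0.5176
  Change          0         0         0         0
  Equil   1.0121e-04    0.2209   0.09146    0.5176
  solve Keq expr → x = 0; check Q = 7.9250e+05

Q₀ = 0.007337; Q < K (proceeds forward)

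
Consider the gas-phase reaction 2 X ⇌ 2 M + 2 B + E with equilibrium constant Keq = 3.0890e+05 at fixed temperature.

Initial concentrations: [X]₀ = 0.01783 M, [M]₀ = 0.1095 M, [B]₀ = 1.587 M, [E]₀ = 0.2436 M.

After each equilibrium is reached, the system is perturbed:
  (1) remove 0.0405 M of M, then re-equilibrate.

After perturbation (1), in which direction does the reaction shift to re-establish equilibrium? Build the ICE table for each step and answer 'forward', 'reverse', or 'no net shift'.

Direction: forward

Q₀ = 23.14 vs Keq = 3.0890e+05 ⇒ Q<K, forward
Step 1:
                    X           M           B           E
  init        0.01783      0.1095       1.587      0.2436
  Δ          -0.01765     0.01765     0.01765    0.008823
  eq       1.8443e-04      0.1271       1.605      0.2524
  solve Keq expr → x = 0.008823; check Q = 3.0890e+05
Then remove 0.0405 M of M.
Step 2:
                    X           M           B           E
  init     1.8443e-04     0.08665       1.605      0.2524
  Δ       -5.8651e-05  5.8651e-05  5.8651e-05  2.9325e-05
  eq       1.2578e-04      0.0867       1.605      0.2525
  solve Keq expr → x = 2.9325e-05; check Q = 3.0890e+05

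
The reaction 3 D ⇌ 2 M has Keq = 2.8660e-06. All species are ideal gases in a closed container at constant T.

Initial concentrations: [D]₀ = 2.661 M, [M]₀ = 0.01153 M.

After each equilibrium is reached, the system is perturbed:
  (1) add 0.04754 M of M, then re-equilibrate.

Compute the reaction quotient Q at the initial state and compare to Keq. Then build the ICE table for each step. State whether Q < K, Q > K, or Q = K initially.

Q₀ = 7.0554e-06; Q > K (proceeds reverse)

Q₀ = 7.0554e-06 vs Keq = 2.8660e-06 ⇒ Q>K, reverse
Step 1:
                  D         M
  Initial     2.661   0.01153
  Change   0.006233 -0.004156
  Equil       2.667  0.007374
  solve Keq expr → x = -0.002078; check Q = 2.8660e-06
Then add 0.04754 M of M.
Step 2:
                  D         M
  Initial     2.667   0.05491
  Change    0.07087  -0.04724
  Equil       2.738   0.00767
  solve Keq expr → x = -0.02362; check Q = 2.8660e-06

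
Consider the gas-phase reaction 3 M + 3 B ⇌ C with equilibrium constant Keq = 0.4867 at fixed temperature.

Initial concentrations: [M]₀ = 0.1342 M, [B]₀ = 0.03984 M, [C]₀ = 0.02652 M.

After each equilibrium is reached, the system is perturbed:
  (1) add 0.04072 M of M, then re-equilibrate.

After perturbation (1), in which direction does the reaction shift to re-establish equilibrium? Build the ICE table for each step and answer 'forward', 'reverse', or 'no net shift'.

Direction: forward

Q₀ = 1.7352e+05 vs Keq = 0.4867 ⇒ Q>K, reverse
Step 1:
                    M           B           C
  init         0.1342     0.03984     0.02652
  Δ           0.07954     0.07954    -0.02651
  eq           0.2137      0.1194  8.0843e-06
  solve Keq expr → x = -0.02651; check Q = 0.4867
Then add 0.04072 M of M.
Step 2:
                    M           B           C
  init         0.2545      0.1194  8.0843e-06
  Δ       -1.6645e-05 -1.6645e-05  5.5484e-06
  eq           0.2544      0.1194  1.3633e-05
  solve Keq expr → x = 5.5484e-06; check Q = 0.4867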